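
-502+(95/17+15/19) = -160086/323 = -495.62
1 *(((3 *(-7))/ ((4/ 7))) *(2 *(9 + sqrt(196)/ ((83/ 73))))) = -1566.52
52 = 52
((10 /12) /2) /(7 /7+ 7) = 5 /96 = 0.05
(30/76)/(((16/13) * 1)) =195/608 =0.32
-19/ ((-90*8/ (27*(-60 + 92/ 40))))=-32889/ 800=-41.11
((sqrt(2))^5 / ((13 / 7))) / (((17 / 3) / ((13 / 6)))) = 1.16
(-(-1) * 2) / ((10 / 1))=1 / 5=0.20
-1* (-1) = 1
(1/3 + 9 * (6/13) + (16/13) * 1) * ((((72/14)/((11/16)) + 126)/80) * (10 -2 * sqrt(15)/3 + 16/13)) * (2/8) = 27885927/1041040 -127333 * sqrt(15)/80080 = 20.63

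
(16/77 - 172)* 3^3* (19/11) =-6785964/847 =-8011.76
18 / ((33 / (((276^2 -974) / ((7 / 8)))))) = 3609696 / 77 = 46879.17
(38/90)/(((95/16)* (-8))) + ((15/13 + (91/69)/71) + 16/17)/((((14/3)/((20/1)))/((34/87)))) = 3423903026/969634575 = 3.53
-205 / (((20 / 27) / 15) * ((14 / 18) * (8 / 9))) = -1345005 / 224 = -6004.49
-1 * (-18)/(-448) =-9/224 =-0.04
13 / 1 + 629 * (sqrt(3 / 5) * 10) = 4885.21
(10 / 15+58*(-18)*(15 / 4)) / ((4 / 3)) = -11743 / 4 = -2935.75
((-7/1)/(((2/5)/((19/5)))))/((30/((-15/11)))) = 133/44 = 3.02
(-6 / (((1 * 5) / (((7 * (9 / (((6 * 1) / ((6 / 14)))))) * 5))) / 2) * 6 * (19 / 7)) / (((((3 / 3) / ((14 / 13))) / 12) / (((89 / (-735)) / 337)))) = 4383072 / 1073345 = 4.08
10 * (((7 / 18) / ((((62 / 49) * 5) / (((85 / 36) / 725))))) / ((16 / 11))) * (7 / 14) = 0.00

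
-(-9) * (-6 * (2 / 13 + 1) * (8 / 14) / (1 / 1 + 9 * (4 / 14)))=-648 / 65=-9.97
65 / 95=13 / 19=0.68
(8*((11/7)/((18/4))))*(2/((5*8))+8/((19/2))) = 4972/1995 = 2.49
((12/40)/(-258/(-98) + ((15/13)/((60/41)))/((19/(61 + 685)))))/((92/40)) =72618/18700909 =0.00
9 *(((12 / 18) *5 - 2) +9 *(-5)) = -393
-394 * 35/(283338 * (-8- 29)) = 6895/5241753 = 0.00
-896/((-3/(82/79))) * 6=146944/79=1860.05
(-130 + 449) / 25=319 / 25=12.76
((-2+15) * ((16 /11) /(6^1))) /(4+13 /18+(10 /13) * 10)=8112 /31955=0.25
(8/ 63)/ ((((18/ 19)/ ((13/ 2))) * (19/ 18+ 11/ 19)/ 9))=1444/ 301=4.80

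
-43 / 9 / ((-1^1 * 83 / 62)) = 2666 / 747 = 3.57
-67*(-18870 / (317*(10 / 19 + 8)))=4003585 / 8559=467.76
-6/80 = -3/40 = -0.08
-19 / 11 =-1.73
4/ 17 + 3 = 55/ 17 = 3.24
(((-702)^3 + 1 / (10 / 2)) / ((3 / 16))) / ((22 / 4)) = -55351745248 / 165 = -335465122.72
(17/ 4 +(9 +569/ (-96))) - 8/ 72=2077/ 288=7.21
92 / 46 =2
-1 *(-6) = 6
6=6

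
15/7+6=57/7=8.14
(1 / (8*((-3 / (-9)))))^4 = 0.02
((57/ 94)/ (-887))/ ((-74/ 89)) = 5073/ 6169972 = 0.00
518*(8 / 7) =592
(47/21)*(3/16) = 47/112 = 0.42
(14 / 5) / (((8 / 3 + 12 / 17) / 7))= 2499 / 430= 5.81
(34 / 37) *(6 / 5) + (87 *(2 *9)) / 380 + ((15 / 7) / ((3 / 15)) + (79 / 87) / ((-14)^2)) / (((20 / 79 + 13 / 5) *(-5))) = 302109049231 / 67549878060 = 4.47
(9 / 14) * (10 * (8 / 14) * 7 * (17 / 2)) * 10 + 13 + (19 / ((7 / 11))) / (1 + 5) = 92555 / 42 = 2203.69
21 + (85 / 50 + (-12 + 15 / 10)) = 61 / 5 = 12.20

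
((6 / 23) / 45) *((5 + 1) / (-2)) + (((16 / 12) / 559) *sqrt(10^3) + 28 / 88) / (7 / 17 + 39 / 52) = 0.32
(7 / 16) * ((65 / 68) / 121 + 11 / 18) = 320873 / 1184832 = 0.27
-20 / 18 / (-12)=5 / 54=0.09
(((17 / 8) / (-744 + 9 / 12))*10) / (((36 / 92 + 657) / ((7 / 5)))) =-391 / 6421680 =-0.00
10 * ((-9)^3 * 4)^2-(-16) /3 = 255091696 /3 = 85030565.33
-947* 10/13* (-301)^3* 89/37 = 22984733489830/481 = 47785308710.67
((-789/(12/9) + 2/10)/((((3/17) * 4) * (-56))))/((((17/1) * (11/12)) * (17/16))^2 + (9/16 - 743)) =-19308192/604211125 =-0.03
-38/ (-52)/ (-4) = -19/ 104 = -0.18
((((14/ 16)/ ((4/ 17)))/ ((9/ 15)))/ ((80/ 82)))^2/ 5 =23804641/ 2949120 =8.07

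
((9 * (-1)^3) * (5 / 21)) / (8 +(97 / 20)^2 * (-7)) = 6000 / 438641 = 0.01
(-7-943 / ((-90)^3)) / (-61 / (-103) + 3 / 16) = -8.98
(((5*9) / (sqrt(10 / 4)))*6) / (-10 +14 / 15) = -405*sqrt(10) / 68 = -18.83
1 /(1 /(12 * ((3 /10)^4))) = 243 /2500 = 0.10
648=648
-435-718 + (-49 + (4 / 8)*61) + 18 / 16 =-9363 / 8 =-1170.38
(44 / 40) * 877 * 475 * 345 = 316180425 / 2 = 158090212.50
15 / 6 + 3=11 / 2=5.50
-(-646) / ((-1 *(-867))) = 38 / 51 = 0.75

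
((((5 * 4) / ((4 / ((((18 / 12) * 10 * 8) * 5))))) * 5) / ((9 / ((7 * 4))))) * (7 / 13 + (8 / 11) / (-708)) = 1904420000 / 75933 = 25080.27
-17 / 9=-1.89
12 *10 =120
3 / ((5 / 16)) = 48 / 5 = 9.60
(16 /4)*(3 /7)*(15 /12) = 2.14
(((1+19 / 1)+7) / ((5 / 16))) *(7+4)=950.40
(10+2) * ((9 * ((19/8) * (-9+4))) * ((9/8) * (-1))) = 23085/16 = 1442.81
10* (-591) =-5910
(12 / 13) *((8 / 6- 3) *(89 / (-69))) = 1780 / 897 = 1.98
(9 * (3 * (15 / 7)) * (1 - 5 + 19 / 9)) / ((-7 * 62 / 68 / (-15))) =-390150 / 1519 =-256.85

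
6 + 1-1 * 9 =-2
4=4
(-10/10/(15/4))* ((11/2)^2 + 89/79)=-661/79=-8.37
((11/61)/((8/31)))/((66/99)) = 1023/976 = 1.05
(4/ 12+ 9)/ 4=7/ 3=2.33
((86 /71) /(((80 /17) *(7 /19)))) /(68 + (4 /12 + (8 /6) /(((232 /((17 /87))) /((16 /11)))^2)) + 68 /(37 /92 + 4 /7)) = 609769510242057 /120599908417152920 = 0.01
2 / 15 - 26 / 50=-29 / 75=-0.39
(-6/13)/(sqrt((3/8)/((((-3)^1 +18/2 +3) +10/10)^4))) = -400 * sqrt(6)/13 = -75.37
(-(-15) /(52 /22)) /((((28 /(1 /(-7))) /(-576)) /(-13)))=-11880 /49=-242.45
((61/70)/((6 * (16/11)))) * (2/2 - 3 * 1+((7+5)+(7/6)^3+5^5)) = 454604513/1451520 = 313.19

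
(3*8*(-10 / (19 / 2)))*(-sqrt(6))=480*sqrt(6) / 19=61.88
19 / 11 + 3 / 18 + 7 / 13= 2087 / 858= 2.43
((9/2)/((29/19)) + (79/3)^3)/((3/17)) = 486214943/4698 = 103494.03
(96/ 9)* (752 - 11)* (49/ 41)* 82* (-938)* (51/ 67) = -553058688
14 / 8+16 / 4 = 5.75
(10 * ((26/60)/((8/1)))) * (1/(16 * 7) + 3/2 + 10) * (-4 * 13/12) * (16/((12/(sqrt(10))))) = -217841 * sqrt(10)/6048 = -113.90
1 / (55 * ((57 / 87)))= 29 / 1045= 0.03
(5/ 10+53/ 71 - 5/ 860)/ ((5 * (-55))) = -15151/ 3358300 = -0.00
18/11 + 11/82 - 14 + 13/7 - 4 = -90747/6314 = -14.37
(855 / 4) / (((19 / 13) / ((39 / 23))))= 22815 / 92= 247.99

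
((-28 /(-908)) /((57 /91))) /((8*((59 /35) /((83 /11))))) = 1850485 /67179288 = 0.03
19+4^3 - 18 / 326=13520 / 163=82.94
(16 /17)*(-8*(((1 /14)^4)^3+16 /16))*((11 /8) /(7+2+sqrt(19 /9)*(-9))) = 623633036128267 /602372818987520+623633036128267*sqrt(19) /1807118456962560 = 2.54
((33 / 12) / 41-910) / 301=-3.02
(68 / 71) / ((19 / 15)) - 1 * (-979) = 1321691 / 1349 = 979.76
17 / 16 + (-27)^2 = 11681 / 16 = 730.06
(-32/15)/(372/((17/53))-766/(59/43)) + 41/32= 1.28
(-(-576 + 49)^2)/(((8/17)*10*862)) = -68.47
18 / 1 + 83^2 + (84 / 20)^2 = 6924.64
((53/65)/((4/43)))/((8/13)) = 2279/160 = 14.24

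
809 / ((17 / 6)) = 4854 / 17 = 285.53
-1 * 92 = -92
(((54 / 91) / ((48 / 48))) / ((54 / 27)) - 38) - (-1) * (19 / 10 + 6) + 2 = -25301 / 910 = -27.80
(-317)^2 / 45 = 100489 / 45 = 2233.09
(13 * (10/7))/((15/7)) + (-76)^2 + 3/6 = 34711/6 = 5785.17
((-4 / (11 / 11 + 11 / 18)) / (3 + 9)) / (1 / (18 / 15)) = -36 / 145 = -0.25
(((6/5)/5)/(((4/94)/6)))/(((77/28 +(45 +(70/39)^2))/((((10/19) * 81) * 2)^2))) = 4826.42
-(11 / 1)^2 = -121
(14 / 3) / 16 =7 / 24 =0.29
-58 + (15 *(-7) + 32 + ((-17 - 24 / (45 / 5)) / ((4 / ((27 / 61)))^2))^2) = -464128574207 / 3544535296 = -130.94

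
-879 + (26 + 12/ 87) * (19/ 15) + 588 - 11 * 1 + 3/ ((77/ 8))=-8996096/ 33495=-268.58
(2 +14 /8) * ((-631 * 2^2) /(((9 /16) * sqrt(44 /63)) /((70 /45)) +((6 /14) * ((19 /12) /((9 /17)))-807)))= 2318394960 * sqrt(77) /4617271890733 +54240405226560 /4617271890733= 11.75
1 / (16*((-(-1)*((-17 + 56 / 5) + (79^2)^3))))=5 / 19446996441216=0.00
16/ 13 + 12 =13.23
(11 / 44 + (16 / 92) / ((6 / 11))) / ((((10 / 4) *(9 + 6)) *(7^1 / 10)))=157 / 7245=0.02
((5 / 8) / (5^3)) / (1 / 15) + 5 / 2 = 103 / 40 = 2.58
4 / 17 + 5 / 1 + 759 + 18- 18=12992 / 17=764.24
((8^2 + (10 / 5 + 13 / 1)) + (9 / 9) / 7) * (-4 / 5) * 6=-13296 / 35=-379.89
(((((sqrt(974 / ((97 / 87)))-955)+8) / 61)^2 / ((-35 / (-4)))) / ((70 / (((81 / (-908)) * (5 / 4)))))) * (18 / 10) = -63477828819 / 802940450200+690363 * sqrt(8219586) / 401470225100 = -0.07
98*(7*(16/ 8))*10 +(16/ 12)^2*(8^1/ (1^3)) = 123608/ 9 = 13734.22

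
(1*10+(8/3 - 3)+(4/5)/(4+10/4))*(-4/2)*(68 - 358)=221444/39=5678.05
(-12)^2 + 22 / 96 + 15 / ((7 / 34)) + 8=75629 / 336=225.09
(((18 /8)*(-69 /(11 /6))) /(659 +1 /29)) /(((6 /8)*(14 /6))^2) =-54027 /1287671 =-0.04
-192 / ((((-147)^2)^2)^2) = -64 / 72680419155717387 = -0.00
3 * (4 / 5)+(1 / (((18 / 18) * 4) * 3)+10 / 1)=749 / 60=12.48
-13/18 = -0.72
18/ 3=6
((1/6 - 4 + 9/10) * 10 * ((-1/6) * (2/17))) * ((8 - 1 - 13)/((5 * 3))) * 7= -1232/765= -1.61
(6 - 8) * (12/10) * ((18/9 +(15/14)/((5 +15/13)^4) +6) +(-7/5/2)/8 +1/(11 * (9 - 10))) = -29605233939/1576960000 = -18.77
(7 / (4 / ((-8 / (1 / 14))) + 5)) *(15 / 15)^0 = 196 / 139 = 1.41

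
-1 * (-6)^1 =6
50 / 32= 25 / 16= 1.56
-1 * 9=-9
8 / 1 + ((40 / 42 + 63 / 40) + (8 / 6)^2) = 31009 / 2520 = 12.31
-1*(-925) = 925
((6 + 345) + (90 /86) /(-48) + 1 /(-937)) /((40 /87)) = 19684577631 /25786240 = 763.38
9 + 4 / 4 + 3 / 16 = 163 / 16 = 10.19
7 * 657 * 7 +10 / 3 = 96589 / 3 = 32196.33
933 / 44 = 21.20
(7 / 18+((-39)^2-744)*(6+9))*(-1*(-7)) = 1468579 / 18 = 81587.72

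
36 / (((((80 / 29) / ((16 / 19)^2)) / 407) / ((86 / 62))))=292336704 / 55955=5224.50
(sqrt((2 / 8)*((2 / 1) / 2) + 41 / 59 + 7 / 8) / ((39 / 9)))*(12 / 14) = 9*sqrt(101362) / 10738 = 0.27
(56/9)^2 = 3136/81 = 38.72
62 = 62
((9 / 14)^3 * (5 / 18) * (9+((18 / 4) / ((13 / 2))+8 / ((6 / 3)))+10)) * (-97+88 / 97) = -3194235 / 19012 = -168.01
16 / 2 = 8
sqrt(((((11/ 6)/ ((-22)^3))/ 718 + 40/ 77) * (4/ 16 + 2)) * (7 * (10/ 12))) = sqrt(27219654635)/ 63184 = 2.61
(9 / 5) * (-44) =-396 / 5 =-79.20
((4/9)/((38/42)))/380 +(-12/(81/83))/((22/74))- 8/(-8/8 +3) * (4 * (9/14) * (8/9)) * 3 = -258131809/3752595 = -68.79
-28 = -28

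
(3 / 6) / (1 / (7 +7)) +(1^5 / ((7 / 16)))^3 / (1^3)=6497 / 343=18.94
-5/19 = -0.26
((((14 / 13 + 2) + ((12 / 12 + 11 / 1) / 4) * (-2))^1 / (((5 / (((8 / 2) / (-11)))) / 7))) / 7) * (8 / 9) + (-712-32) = -4786424 / 6435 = -743.81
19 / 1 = 19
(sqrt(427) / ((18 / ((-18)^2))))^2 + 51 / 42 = 1936889 / 14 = 138349.21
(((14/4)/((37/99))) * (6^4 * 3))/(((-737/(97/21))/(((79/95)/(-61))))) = 44690616/14365805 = 3.11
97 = 97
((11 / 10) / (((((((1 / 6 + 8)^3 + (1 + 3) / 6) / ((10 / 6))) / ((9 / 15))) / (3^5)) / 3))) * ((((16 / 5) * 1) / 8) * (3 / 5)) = 5196312 / 14724125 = 0.35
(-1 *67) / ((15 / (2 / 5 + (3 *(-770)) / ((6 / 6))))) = 773716 / 75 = 10316.21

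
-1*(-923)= 923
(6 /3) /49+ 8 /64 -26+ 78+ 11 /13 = 270149 /5096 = 53.01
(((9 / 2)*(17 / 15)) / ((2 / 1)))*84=1071 / 5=214.20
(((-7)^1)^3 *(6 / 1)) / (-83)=2058 / 83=24.80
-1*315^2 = -99225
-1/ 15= -0.07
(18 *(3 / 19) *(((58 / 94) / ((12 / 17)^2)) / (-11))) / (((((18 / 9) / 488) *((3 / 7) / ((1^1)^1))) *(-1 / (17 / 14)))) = 8691097 / 39292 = 221.19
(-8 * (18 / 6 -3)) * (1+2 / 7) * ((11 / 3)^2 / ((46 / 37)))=0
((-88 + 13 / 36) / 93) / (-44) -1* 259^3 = -2559395591293 / 147312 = -17373978.98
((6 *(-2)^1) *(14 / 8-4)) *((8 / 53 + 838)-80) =1084914 / 53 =20470.08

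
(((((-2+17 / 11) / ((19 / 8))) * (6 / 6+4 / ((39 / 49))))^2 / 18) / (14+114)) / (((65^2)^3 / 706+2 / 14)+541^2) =3411524375 / 633083107497762329694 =0.00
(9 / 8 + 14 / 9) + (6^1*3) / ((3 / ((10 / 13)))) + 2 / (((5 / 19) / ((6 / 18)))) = 46001 / 4680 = 9.83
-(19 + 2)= -21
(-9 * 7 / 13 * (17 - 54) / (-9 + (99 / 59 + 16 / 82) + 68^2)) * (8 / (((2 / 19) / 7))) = 749945637 / 36296702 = 20.66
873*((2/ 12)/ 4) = 36.38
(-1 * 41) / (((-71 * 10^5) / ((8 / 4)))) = 41 / 3550000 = 0.00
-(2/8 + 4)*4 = -17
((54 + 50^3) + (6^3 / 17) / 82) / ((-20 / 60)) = -261488238 / 697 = -375162.46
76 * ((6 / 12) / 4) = 19 / 2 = 9.50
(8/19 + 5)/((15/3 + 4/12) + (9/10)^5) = 30900000/33765793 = 0.92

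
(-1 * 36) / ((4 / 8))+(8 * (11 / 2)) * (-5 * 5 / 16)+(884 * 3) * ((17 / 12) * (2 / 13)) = 437.25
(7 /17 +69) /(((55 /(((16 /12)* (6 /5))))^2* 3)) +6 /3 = 2.02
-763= -763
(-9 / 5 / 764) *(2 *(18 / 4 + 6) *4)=-189 / 955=-0.20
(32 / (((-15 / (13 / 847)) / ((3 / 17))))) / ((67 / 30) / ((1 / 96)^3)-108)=-8 / 2735536419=-0.00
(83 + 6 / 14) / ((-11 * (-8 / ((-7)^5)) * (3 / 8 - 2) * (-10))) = -980.55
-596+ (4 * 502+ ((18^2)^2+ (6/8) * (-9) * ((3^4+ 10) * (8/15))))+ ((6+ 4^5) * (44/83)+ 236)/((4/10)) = 44826416/415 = 108015.46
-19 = -19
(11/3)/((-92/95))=-3.79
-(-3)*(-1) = -3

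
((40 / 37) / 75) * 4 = 0.06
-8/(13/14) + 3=-73/13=-5.62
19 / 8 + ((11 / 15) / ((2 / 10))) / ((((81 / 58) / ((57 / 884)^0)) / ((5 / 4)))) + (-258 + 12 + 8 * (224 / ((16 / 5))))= 621413 / 1944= 319.66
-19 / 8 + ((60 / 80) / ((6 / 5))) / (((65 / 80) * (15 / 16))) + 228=226.45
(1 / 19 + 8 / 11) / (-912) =-163 / 190608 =-0.00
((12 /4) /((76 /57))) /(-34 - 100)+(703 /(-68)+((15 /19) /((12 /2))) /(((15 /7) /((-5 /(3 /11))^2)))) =48069185 /4674456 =10.28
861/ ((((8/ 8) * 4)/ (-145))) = -124845/ 4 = -31211.25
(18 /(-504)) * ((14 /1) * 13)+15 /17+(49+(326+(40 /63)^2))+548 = 917.79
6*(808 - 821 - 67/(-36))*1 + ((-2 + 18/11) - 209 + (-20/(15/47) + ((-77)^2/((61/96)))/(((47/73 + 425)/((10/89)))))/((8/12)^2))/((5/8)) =-1076034878393/1739614470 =-618.55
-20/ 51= -0.39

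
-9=-9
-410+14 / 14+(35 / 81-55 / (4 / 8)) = -42004 / 81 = -518.57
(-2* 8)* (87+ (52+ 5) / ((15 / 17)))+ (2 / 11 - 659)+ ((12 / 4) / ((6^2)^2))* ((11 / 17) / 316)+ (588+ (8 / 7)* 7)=-317618510947 / 127638720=-2488.42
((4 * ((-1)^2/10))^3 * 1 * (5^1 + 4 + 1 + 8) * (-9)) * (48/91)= -62208/11375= -5.47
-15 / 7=-2.14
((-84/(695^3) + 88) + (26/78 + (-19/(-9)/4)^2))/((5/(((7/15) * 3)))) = 269866774369577/10876756950000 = 24.81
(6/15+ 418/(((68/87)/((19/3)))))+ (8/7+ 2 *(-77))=3849141/1190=3234.57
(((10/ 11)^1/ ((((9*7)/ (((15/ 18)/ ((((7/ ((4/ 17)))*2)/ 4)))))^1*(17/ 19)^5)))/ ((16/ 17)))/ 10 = 12380495/ 82652715684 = 0.00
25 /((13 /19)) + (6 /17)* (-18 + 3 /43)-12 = 173051 /9503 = 18.21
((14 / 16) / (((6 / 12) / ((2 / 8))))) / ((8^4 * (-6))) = -7 / 393216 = -0.00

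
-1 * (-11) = 11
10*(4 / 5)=8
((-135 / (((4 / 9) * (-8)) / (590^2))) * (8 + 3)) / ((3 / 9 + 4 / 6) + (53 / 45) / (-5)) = 261695053125 / 1376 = 190185358.38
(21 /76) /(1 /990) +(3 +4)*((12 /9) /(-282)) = 4396553 /16074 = 273.52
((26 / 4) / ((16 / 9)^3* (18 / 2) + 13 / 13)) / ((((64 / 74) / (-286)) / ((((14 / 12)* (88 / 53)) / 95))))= -142999857 / 168249560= -0.85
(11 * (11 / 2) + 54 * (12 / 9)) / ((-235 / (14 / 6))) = -371 / 282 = -1.32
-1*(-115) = 115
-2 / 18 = -0.11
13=13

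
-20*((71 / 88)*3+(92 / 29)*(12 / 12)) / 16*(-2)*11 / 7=10195 / 464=21.97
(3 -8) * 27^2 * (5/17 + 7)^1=-451980/17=-26587.06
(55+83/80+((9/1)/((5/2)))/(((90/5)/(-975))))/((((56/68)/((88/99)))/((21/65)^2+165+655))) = -654835734649/5323500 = -123008.50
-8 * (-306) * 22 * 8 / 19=22676.21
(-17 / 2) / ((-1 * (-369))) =-17 / 738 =-0.02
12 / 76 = 3 / 19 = 0.16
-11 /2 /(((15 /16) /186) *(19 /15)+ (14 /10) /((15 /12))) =-4.88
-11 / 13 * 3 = -33 / 13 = -2.54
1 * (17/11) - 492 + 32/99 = -48523/99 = -490.13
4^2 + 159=175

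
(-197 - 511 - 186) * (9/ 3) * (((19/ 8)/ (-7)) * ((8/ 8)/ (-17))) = -25479/ 476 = -53.53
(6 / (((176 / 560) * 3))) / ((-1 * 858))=-35 / 4719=-0.01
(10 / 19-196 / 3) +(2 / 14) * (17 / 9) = -77251 / 1197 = -64.54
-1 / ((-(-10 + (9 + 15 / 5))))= 0.50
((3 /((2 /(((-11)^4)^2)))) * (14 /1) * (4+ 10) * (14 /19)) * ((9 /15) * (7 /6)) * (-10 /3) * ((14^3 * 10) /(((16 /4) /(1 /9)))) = -14122700474830640 /171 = -82588891665676.26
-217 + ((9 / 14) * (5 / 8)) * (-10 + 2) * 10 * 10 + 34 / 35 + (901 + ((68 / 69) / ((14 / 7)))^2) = 60619424 / 166635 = 363.79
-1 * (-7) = 7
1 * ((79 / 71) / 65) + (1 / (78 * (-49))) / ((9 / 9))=22871 / 1356810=0.02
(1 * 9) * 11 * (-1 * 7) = -693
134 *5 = 670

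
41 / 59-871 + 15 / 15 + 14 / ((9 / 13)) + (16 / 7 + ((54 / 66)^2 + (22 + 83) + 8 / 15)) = -1665437563 / 2248785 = -740.59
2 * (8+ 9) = 34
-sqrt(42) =-6.48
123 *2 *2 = 492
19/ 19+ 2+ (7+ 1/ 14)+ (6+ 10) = 365/ 14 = 26.07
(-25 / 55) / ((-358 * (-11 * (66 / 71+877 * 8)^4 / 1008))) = -8004679515 / 166790104548712909599578518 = -0.00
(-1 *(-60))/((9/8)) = 160/3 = 53.33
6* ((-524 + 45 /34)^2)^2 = 299204914220551443 /668168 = 447798928144.65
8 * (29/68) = 58/17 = 3.41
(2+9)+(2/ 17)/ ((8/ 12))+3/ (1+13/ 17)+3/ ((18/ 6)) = 2359/ 170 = 13.88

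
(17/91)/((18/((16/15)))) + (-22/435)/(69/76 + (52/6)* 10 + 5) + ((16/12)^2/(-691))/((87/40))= 1797701232/192448243715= 0.01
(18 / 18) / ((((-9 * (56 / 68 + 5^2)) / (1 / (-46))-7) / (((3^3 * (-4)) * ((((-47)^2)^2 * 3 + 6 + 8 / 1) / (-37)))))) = 26877308652 / 6720199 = 3999.48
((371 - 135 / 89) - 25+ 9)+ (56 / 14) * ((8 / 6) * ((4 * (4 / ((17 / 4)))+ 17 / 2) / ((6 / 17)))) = 538.82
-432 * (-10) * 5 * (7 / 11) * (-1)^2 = 151200 / 11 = 13745.45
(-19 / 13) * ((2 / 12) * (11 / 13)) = -209 / 1014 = -0.21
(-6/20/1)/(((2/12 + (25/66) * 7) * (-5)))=33/1550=0.02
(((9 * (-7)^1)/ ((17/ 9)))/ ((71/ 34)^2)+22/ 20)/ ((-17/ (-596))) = -98372482/ 428485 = -229.58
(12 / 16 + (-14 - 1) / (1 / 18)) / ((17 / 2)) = -31.68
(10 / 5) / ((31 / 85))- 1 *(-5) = 10.48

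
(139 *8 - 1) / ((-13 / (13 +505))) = -44269.08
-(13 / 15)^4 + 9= 8.44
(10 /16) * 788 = 985 /2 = 492.50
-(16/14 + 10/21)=-34/21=-1.62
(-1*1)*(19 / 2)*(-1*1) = 19 / 2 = 9.50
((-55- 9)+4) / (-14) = 30 / 7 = 4.29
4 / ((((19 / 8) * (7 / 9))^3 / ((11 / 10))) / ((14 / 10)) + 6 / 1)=8211456 / 20719459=0.40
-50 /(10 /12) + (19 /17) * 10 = -830 /17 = -48.82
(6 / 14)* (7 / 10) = 3 / 10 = 0.30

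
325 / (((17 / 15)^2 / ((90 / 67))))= 6581250 / 19363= 339.89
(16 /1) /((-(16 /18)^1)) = -18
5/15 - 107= -320/3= -106.67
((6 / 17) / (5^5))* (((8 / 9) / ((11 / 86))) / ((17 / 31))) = 42656 / 29803125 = 0.00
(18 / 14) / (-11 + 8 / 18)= -0.12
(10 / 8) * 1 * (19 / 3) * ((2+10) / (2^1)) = 95 / 2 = 47.50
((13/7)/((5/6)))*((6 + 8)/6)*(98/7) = 364/5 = 72.80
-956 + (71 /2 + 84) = -1673 /2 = -836.50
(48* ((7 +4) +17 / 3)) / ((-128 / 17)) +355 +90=1355 / 4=338.75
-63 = -63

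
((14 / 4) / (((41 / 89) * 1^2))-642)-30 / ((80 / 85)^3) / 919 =-634.44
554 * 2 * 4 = 4432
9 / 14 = 0.64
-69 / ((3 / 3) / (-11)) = 759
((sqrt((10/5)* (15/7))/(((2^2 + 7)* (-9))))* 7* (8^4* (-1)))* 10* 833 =34119680* sqrt(210)/99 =4994354.92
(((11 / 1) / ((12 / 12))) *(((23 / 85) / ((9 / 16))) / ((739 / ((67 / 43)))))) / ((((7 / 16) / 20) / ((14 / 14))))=17357824 / 34033167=0.51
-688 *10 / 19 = -6880 / 19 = -362.11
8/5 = 1.60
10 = 10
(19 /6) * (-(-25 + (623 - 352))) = -779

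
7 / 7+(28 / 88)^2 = 533 / 484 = 1.10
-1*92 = -92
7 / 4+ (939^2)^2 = 3109727687371 / 4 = 777431921842.75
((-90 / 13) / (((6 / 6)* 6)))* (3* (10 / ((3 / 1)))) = -150 / 13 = -11.54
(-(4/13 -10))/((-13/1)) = -126/169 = -0.75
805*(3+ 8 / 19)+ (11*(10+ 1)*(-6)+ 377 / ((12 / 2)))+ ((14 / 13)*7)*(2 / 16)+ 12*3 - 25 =6232471 / 2964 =2102.72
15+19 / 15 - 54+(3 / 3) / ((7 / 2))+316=29248 / 105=278.55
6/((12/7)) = 7/2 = 3.50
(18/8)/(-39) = -3/52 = -0.06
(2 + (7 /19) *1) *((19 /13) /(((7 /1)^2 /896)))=5760 /91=63.30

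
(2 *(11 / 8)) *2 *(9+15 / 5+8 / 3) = 242 / 3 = 80.67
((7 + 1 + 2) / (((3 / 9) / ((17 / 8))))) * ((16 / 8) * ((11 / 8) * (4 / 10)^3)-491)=-3129003 / 100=-31290.03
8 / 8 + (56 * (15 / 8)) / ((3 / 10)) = 351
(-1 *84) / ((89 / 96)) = -8064 / 89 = -90.61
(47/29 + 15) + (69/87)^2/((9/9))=14507/841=17.25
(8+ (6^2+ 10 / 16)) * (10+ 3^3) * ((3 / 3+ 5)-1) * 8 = 66045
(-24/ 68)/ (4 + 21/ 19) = -114/ 1649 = -0.07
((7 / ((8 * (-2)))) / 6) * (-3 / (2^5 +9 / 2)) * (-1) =-7 / 1168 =-0.01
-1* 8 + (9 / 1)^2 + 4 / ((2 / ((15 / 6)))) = 78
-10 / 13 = -0.77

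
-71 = -71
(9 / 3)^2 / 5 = 9 / 5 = 1.80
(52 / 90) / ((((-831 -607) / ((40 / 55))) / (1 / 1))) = -104 / 355905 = -0.00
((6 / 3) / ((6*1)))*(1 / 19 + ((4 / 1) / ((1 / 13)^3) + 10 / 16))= 2929.56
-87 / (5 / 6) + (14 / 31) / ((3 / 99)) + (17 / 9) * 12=-66.83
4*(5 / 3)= 20 / 3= 6.67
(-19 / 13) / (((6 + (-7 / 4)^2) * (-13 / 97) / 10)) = 58976 / 4901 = 12.03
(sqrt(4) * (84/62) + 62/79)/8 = 0.44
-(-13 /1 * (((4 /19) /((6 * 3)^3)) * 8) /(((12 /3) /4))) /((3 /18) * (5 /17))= 1768 /23085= 0.08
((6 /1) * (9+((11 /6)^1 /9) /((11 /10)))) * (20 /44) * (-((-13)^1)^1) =32240 /99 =325.66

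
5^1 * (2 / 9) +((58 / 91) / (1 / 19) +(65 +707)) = 643096 / 819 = 785.22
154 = 154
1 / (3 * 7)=1 / 21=0.05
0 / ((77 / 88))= 0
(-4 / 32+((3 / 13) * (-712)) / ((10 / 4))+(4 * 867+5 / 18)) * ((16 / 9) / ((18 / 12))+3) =1799340923 / 126360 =14239.80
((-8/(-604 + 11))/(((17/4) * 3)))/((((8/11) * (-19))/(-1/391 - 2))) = 0.00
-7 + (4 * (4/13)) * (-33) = -619/13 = -47.62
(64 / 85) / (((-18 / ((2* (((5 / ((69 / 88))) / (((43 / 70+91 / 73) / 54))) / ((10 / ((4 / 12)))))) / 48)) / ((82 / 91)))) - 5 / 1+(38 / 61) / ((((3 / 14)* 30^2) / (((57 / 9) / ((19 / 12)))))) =-9944378990521 / 1990162620225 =-5.00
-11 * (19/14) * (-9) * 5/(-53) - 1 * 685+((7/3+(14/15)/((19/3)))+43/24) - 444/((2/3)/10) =-2073365463/281960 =-7353.40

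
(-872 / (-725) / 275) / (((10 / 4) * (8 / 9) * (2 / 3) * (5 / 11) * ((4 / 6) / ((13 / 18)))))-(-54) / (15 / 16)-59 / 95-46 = 378329807 / 34437500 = 10.99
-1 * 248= -248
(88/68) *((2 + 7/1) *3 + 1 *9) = 792/17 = 46.59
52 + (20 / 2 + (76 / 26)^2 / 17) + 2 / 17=179908 / 2873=62.62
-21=-21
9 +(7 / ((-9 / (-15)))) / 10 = 10.17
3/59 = 0.05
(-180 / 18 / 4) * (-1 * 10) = 25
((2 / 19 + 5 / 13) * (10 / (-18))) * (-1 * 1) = 605 / 2223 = 0.27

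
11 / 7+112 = 795 / 7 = 113.57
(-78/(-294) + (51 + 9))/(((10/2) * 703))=2953/172235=0.02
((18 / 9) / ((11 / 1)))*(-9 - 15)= -48 / 11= -4.36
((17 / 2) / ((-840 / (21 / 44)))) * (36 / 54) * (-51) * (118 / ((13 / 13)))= 19.38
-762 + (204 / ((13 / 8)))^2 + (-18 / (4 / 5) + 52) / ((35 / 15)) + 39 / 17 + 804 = 636185031 / 40222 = 15816.84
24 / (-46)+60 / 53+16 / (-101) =55640 / 123119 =0.45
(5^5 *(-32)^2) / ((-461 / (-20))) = 64000000 / 461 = 138828.63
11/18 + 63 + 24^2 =11513/18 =639.61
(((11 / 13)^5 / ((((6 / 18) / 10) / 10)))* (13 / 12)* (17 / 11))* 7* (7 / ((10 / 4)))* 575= 2455331.74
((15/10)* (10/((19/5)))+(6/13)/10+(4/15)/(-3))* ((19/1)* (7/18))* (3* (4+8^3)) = 5225360/117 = 44661.20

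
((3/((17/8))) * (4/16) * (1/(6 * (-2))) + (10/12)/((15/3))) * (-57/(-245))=19/595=0.03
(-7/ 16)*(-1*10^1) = 35/ 8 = 4.38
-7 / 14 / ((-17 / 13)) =13 / 34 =0.38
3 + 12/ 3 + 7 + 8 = 22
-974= -974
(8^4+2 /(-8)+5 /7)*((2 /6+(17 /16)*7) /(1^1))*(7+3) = 213917365 /672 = 318329.41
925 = 925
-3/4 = -0.75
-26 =-26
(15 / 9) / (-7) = -5 / 21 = -0.24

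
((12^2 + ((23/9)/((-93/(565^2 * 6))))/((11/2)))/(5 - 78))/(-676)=-7231691/37862253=-0.19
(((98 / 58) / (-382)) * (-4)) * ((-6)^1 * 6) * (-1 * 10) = 35280 / 5539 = 6.37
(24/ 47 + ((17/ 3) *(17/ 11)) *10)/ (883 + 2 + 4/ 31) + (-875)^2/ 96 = 10861263450899/ 1361852448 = 7975.36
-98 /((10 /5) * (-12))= 49 /12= 4.08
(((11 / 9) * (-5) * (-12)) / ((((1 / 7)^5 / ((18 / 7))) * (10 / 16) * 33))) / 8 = 19208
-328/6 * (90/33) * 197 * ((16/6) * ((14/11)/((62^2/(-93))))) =9046240/3751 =2411.69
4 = 4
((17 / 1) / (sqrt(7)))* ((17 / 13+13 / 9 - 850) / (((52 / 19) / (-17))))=136077962* sqrt(7) / 10647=33815.01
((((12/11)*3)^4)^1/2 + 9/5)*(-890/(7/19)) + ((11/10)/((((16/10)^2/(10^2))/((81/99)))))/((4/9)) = -267678887427/1874048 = -142834.60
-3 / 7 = -0.43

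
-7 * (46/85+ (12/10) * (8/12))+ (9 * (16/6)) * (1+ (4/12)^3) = 11858/765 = 15.50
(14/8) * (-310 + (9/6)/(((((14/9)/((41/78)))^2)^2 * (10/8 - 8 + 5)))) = -19048067827283/35110380032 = -542.52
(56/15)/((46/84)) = 784/115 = 6.82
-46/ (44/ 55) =-57.50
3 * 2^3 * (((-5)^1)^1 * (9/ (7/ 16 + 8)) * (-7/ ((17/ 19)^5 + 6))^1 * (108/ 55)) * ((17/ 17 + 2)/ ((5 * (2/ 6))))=2156464332288/ 4476024025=481.78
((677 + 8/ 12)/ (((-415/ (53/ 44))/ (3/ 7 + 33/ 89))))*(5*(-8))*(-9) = -3878964/ 6853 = -566.02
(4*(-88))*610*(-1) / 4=53680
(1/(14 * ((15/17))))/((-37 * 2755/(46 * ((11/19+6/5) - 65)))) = 111826/48419125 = 0.00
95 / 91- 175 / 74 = -8895 / 6734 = -1.32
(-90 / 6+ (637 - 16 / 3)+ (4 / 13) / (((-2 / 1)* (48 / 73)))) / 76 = 64109 / 7904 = 8.11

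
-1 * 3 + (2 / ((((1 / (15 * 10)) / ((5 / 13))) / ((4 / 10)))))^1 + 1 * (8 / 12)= 1709 / 39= 43.82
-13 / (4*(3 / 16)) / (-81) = 52 / 243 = 0.21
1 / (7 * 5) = 1 / 35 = 0.03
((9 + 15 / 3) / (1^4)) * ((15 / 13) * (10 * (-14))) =-29400 / 13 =-2261.54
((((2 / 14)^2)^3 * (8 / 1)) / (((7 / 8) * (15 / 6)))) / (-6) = -0.00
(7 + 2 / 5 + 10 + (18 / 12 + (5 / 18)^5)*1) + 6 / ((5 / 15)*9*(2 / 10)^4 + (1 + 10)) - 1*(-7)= 859288487959 / 32491121760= 26.45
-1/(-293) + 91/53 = 26716/15529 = 1.72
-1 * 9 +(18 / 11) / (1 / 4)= -27 / 11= -2.45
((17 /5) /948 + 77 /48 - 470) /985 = -2960239 /6225200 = -0.48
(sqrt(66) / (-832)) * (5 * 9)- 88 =-88- 45 * sqrt(66) / 832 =-88.44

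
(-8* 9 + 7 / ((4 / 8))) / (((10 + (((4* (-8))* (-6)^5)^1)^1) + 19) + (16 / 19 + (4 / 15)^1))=-16530 / 70925701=-0.00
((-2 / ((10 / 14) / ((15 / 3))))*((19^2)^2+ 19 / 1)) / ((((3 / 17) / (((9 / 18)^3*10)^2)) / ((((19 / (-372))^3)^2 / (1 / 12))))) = -4560645346345375 / 1325035895703552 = -3.44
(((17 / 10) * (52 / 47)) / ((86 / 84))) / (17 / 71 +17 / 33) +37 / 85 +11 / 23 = 3.35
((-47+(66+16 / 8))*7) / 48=49 / 16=3.06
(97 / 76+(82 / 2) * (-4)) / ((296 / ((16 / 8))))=-12367 / 11248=-1.10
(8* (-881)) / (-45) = 7048 / 45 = 156.62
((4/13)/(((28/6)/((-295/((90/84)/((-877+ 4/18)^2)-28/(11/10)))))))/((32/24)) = 27977437917/48818016031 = 0.57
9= 9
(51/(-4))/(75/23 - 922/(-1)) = -1173/85124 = -0.01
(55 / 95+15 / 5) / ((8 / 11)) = 187 / 38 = 4.92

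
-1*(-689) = 689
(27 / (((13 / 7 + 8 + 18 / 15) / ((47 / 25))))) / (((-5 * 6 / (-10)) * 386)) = 329 / 82990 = 0.00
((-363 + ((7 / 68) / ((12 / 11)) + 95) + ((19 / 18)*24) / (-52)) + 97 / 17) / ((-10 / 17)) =928861 / 2080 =446.57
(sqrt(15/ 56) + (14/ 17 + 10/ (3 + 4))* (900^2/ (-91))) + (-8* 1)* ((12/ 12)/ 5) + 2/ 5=-1085464974/ 54145 + sqrt(210)/ 28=-20046.85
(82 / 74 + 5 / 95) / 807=272 / 189107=0.00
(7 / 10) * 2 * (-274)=-1918 / 5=-383.60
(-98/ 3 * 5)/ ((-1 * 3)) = 490/ 9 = 54.44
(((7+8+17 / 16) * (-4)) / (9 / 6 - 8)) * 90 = 11565 / 13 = 889.62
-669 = -669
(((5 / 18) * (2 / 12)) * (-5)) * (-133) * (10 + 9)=63175 / 108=584.95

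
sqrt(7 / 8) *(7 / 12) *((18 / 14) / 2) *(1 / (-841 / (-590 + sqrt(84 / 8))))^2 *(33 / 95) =-40887 *sqrt(3) / 107506712 + 68925879 *sqrt(14) / 4300268480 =0.06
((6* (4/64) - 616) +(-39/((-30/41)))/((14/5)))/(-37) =33409/2072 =16.12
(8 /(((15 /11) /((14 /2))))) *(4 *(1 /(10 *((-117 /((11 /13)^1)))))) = -13552 /114075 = -0.12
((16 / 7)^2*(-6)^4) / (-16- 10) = -165888 / 637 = -260.42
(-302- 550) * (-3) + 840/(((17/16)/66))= 930492/17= 54734.82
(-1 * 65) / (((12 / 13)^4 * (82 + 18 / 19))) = -35272835 / 32679936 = -1.08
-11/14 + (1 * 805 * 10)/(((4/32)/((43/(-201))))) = -38771011/2814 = -13777.90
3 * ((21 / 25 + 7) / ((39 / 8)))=1568 / 325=4.82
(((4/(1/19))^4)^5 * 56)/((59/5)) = 11572571613221637570581697080872696545280/59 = 196145281580027755433588100000000000000.00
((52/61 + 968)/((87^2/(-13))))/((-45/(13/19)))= 665860/26317413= 0.03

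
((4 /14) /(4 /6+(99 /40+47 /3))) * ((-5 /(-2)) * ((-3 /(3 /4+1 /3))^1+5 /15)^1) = -19000 /205387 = -0.09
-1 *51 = -51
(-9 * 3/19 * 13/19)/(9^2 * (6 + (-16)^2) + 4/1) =-351/7662586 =-0.00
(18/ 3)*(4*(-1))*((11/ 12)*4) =-88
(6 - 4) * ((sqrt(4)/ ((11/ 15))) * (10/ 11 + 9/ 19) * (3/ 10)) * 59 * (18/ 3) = 801.00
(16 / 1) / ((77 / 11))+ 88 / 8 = 93 / 7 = 13.29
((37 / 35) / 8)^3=50653 / 21952000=0.00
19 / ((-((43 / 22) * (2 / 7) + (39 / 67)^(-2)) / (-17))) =37828791 / 411056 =92.03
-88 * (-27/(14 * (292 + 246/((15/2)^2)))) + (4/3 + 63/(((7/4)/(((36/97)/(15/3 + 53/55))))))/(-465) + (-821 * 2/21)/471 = 4505638058167/11293970085615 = 0.40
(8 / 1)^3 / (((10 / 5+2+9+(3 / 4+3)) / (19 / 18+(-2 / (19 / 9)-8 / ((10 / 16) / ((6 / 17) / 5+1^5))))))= -2023508992 / 4869225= -415.57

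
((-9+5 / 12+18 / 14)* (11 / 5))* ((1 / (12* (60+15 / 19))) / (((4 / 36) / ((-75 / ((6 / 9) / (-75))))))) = -2620575 / 1568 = -1671.29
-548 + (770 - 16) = 206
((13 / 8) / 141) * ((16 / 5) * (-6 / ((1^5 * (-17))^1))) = 52 / 3995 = 0.01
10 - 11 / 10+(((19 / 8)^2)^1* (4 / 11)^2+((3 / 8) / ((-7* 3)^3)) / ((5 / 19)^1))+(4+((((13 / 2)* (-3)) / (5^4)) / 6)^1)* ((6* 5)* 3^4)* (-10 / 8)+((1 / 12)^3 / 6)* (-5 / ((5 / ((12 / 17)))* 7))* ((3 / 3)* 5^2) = -184777094169193 / 15239901600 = -12124.56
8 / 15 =0.53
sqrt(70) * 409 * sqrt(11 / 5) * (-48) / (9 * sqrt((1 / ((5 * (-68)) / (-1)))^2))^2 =-756486400 * sqrt(154) / 27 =-347694420.06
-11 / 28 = -0.39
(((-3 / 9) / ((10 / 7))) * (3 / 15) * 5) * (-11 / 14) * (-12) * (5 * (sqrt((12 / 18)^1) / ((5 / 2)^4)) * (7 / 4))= -308 * sqrt(6) / 1875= -0.40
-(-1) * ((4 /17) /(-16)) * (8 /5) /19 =-2 /1615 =-0.00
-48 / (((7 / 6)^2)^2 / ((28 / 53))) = -248832 / 18179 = -13.69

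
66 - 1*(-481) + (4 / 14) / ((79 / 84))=43237 / 79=547.30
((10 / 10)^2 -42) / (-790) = 41 / 790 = 0.05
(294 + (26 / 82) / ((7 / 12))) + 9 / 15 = 423531 / 1435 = 295.14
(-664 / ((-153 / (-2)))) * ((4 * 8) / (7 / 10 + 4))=-424960 / 7191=-59.10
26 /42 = 13 /21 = 0.62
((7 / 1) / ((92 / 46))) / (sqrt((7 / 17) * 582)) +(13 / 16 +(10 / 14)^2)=sqrt(69258) / 1164 +1037 / 784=1.55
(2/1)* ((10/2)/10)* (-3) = -3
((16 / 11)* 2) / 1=32 / 11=2.91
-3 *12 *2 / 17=-4.24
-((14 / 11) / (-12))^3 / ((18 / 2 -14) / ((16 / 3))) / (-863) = 686 / 465204465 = 0.00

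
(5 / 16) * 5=25 / 16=1.56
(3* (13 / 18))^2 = 169 / 36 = 4.69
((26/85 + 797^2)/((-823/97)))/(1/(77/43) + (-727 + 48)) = 403272155979/3654449200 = 110.35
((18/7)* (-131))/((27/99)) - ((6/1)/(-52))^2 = -5844759/4732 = -1235.16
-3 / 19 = -0.16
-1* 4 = -4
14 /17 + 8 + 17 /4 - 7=413 /68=6.07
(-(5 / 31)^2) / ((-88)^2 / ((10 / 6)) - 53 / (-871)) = -108875 / 19446158857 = -0.00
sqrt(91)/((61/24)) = 24 * sqrt(91)/61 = 3.75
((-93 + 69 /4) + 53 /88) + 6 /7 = -45763 /616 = -74.29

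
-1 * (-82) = 82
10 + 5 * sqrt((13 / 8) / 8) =5 * sqrt(13) / 8 + 10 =12.25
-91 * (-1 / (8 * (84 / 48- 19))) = -91 / 138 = -0.66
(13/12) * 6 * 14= 91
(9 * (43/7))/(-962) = -387/6734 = -0.06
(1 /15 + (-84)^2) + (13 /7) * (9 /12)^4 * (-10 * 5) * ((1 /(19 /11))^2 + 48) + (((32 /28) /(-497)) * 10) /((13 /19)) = 176673263921881 /31347738240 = 5635.92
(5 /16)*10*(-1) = -25 /8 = -3.12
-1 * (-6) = 6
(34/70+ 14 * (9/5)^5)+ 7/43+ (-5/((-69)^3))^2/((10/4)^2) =26919374883481821866/101510522148065625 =265.19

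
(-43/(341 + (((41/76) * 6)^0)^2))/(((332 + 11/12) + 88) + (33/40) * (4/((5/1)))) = -2150/7208961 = -0.00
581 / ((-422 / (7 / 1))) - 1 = -4489 / 422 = -10.64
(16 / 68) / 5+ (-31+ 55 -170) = -12406 / 85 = -145.95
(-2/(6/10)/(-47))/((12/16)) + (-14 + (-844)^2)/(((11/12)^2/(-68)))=-2950449116312/51183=-57645099.28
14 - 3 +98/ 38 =258/ 19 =13.58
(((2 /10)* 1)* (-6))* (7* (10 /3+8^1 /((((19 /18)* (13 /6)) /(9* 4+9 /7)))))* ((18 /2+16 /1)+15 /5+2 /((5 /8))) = -16651248 /475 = -35055.26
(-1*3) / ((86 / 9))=-27 / 86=-0.31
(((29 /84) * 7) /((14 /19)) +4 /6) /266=221 /14896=0.01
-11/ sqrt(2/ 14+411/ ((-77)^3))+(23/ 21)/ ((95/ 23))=529/ 1995 -847 * sqrt(1247554)/ 32404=-28.93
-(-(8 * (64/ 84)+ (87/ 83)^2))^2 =-1083141829081/ 20929119561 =-51.75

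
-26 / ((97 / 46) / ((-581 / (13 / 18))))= 962136 / 97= 9918.93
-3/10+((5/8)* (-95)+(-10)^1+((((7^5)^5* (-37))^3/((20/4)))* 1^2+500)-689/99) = -96757213987302104120549104199908198358082956213659067160869996128652441/3960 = -24433639895783359626401290000000000000000000000000000000000000000000.00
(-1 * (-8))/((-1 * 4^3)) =-1/8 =-0.12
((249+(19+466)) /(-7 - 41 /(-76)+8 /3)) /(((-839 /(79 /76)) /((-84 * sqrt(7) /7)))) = -7.61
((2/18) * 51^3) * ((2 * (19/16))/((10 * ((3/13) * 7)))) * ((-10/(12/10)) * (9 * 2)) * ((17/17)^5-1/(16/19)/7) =-1692847845/6272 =-269905.59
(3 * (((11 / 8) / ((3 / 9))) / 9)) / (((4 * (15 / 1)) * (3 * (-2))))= -0.00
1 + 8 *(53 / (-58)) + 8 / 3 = -317 / 87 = -3.64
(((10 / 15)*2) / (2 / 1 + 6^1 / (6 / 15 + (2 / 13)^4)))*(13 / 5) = 1487252 / 7284255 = 0.20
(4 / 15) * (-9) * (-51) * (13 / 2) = 3978 / 5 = 795.60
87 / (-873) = -29 / 291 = -0.10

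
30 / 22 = 15 / 11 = 1.36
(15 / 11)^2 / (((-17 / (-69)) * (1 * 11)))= 15525 / 22627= 0.69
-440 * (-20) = 8800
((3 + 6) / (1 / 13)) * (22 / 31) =2574 / 31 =83.03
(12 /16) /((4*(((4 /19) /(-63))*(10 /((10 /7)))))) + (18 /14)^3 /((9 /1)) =-170775 /21952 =-7.78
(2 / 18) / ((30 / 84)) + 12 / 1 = 554 / 45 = 12.31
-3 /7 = -0.43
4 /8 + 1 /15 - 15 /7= -331 /210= -1.58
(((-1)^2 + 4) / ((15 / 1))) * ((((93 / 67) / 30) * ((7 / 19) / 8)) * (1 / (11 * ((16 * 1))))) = 217 / 53771520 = 0.00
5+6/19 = 101/19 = 5.32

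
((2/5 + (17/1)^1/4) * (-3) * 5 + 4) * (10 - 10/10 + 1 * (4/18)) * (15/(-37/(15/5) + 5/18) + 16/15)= 6308581/58590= 107.67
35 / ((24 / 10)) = 175 / 12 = 14.58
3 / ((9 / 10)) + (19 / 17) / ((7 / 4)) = 1418 / 357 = 3.97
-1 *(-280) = 280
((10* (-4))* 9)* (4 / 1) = -1440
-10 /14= -5 /7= -0.71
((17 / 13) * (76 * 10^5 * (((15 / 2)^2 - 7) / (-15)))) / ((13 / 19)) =-24179780000 / 507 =-47691873.77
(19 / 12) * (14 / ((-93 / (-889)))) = 211.89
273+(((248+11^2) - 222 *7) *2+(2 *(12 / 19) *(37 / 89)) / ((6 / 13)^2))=-10625575 / 5073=-2094.53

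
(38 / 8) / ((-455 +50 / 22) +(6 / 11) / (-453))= -151 / 14392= -0.01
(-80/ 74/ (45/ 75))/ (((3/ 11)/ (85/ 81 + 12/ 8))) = -454300/ 26973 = -16.84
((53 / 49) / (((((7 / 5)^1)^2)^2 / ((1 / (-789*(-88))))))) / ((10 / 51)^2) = 1148775 / 10891473824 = 0.00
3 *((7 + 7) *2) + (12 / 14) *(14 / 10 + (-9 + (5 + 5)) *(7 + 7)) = 486 / 5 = 97.20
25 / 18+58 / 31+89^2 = 4421737 / 558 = 7924.26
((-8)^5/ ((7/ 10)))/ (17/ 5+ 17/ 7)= -409600/ 51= -8031.37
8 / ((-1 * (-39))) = 8 / 39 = 0.21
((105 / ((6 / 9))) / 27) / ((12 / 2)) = 35 / 36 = 0.97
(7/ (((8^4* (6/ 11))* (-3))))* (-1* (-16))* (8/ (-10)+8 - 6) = -77/ 3840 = -0.02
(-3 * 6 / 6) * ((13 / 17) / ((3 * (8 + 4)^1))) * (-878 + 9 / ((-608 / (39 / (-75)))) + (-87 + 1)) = 190484879 / 3100800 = 61.43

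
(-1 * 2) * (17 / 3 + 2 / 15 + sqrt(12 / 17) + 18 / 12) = -73 / 5-4 * sqrt(51) / 17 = -16.28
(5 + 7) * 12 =144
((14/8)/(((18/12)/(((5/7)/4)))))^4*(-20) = -3125/82944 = -0.04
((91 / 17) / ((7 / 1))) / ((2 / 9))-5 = -53 / 34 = -1.56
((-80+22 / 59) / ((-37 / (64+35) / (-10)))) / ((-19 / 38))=9302040 / 2183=4261.13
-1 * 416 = -416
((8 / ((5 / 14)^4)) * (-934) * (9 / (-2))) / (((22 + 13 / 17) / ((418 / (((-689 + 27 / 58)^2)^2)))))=4806888269950976 / 28468924976923046875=0.00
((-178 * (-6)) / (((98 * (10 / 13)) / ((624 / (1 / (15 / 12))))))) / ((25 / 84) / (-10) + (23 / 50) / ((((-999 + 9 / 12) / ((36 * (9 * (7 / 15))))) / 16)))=-2162113668000 / 223938197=-9654.96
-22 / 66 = -1 / 3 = -0.33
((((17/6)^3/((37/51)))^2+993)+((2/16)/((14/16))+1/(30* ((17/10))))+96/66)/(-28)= -18371096259421/260115432192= -70.63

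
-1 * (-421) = 421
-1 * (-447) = 447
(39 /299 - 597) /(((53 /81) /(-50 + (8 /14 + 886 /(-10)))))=5371917408 /42665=125909.23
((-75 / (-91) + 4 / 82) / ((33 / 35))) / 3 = 16285 / 52767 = 0.31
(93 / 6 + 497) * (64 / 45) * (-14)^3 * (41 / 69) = -738026240 / 621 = -1188448.05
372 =372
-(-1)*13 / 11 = 1.18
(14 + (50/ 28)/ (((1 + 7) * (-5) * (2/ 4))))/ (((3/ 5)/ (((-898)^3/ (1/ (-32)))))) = 11282269339360/ 21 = 537250920921.90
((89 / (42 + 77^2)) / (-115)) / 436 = -0.00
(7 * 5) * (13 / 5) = 91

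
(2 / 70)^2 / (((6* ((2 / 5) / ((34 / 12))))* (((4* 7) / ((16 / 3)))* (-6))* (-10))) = 17 / 5556600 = 0.00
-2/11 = -0.18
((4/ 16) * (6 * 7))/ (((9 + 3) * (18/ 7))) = 49/ 144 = 0.34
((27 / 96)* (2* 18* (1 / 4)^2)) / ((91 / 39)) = 243 / 896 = 0.27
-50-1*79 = -129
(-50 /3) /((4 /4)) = -50 /3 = -16.67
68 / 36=17 / 9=1.89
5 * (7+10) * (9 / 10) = 153 / 2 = 76.50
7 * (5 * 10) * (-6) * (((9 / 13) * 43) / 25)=-32508 / 13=-2500.62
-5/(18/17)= -85/18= -4.72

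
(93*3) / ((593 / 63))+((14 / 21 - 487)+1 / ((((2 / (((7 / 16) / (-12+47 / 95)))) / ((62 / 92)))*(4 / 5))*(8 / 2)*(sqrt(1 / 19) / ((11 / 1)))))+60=-705716 / 1779 - 1133825*sqrt(19) / 25742336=-396.88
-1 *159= -159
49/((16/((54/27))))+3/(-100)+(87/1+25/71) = 1326949/14200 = 93.45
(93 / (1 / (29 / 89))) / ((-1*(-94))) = 2697 / 8366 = 0.32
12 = 12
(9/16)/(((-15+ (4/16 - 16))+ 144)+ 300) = 3/2204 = 0.00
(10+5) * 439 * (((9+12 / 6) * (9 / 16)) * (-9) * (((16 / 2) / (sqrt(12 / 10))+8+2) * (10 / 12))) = -48893625 / 16 - 3259575 * sqrt(30) / 8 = -5287530.01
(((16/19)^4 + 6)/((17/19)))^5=437120493764620846016184564832/21555029481256941488423243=20279.28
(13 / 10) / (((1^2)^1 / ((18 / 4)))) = 117 / 20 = 5.85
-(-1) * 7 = 7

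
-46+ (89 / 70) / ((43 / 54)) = -44.40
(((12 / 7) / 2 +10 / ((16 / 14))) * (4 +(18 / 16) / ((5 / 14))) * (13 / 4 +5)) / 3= 188.90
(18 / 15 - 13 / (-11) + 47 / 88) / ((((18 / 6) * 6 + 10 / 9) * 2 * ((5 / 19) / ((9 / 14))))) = 0.19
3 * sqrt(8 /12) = sqrt(6) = 2.45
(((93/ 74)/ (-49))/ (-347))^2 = 8649/ 1583122601284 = 0.00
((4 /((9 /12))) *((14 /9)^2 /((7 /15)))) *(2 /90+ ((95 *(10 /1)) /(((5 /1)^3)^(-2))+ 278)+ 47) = 299256552448 /729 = 410502815.43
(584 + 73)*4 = 2628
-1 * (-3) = 3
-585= -585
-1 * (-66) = 66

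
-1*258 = -258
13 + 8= 21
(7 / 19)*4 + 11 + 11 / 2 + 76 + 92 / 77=278463 / 2926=95.17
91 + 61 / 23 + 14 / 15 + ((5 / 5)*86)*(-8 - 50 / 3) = -233076 / 115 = -2026.75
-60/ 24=-5/ 2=-2.50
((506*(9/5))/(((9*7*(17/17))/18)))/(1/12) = 109296/35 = 3122.74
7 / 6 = 1.17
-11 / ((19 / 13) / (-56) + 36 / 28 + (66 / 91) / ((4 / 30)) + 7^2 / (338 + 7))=-2762760 / 1718237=-1.61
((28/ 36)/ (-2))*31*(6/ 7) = -10.33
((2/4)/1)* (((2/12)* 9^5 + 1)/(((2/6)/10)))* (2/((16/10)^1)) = 1476375/8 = 184546.88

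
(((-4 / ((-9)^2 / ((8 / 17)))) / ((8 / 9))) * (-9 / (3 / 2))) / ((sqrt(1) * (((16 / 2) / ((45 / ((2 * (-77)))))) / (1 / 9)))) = -5 / 7854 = -0.00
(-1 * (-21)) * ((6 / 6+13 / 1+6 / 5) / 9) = 532 / 15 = 35.47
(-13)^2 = 169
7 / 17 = 0.41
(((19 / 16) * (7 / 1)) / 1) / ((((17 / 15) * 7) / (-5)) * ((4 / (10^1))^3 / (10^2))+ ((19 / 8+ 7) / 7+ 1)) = 218203125 / 61379594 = 3.55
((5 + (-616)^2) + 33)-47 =379447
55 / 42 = 1.31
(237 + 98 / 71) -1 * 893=-46478 / 71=-654.62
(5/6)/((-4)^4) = 5/1536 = 0.00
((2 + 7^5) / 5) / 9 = 5603 / 15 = 373.53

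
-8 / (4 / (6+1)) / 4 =-7 / 2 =-3.50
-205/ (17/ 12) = -2460/ 17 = -144.71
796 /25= 31.84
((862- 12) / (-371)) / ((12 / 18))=-1275 / 371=-3.44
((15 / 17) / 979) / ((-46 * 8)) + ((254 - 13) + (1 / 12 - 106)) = 2482003831 / 18373872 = 135.08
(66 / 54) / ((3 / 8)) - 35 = -857 / 27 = -31.74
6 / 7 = 0.86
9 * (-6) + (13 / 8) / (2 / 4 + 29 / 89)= -30595 / 588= -52.03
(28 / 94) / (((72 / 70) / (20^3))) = 980000 / 423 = 2316.78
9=9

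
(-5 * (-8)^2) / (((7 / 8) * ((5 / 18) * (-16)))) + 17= 695 / 7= 99.29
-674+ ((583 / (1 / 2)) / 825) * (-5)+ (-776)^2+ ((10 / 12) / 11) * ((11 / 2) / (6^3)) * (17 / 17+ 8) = 866152729 / 1440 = 601494.95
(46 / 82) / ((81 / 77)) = 1771 / 3321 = 0.53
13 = 13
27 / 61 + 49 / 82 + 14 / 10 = 2.44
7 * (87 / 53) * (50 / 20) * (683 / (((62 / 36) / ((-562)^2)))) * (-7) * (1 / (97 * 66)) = -3934304.30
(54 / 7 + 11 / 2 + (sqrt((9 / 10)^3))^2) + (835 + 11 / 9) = 53560427 / 63000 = 850.17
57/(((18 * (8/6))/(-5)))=-95/8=-11.88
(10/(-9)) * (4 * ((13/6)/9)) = -260/243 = -1.07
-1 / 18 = -0.06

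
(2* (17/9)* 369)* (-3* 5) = -20910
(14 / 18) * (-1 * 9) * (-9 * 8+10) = 434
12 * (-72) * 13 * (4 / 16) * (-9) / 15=1684.80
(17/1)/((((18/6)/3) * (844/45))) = 765/844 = 0.91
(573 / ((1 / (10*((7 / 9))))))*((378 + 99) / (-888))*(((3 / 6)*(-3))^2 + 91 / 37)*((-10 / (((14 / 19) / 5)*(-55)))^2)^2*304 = -54595901479278125 / 6874930447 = -7941302.37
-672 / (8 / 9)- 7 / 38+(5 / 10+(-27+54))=-13845 / 19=-728.68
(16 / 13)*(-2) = -32 / 13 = -2.46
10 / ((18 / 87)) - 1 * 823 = -2324 / 3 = -774.67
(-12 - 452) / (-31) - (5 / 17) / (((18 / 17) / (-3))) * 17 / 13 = 38827 / 2418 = 16.06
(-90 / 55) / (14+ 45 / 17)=-306 / 3113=-0.10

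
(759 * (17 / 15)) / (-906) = -4301 / 4530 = -0.95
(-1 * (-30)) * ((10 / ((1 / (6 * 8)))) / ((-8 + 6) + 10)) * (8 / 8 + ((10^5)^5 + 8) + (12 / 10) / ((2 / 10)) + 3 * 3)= 18000000000000000000000043200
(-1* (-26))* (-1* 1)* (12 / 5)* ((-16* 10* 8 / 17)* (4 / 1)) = 319488 / 17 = 18793.41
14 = 14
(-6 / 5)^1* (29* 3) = -522 / 5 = -104.40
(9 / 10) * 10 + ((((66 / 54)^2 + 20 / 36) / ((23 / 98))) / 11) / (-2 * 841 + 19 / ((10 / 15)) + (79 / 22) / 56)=34153110295 / 3794992479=9.00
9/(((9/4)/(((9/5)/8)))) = 9/10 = 0.90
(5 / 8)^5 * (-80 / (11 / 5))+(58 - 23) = 710355 / 22528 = 31.53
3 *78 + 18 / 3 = 240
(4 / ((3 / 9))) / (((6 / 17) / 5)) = 170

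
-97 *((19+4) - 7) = -1552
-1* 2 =-2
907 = 907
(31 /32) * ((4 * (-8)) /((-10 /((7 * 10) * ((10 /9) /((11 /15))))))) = 10850 /33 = 328.79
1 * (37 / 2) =37 / 2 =18.50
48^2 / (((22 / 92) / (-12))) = -1271808 / 11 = -115618.91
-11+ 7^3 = 332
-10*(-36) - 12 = 348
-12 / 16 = -3 / 4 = -0.75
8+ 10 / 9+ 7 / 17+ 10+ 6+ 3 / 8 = 25.90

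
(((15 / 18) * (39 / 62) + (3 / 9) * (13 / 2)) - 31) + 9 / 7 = -70369 / 2604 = -27.02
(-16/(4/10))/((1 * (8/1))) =-5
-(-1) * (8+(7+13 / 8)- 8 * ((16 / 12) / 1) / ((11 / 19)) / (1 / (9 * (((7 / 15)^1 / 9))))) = 31787 / 3960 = 8.03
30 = 30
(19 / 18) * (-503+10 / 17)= -18031 / 34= -530.32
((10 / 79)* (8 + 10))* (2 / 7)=360 / 553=0.65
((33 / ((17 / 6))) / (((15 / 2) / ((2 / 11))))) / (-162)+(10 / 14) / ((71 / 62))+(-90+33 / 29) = -2918790457 / 33077835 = -88.24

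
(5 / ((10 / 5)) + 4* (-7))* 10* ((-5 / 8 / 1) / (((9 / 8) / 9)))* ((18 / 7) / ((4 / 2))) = 11475 / 7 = 1639.29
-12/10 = -6/5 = -1.20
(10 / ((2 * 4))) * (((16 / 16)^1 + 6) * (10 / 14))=25 / 4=6.25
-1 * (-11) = 11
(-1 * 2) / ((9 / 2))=-4 / 9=-0.44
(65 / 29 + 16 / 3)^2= 434281 / 7569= 57.38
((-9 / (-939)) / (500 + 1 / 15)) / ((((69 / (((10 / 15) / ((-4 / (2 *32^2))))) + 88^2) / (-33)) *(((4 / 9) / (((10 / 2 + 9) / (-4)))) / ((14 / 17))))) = 23950080 / 45213523018547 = 0.00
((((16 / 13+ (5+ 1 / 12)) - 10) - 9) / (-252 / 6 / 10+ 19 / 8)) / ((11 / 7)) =138530 / 31317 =4.42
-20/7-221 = -1567/7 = -223.86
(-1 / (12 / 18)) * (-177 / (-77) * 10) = -2655 / 77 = -34.48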